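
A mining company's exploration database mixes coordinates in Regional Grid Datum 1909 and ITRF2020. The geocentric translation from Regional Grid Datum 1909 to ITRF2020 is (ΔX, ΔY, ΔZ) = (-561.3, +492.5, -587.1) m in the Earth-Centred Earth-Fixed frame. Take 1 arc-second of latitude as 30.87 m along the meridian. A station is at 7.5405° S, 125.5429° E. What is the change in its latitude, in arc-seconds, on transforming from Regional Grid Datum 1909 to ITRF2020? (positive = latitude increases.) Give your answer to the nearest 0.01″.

sin φ = -0.131227, cos φ = 0.991352, sin λ = 0.813680, cos λ = -0.581312.
North component: ΔN = −sin φ cos λ·ΔX − sin φ sin λ·ΔY + cos φ·ΔZ = −(-0.131227)(-0.581312)(-561.3) − (-0.131227)(0.813680)(492.5) + (0.991352)(-587.1) = -486.62 m.
1° of latitude spans 3600 × 30.87 = 111132 m, so Δφ = -486.62 / 111132 × 3600 = -15.763″.

Δφ = -15.76″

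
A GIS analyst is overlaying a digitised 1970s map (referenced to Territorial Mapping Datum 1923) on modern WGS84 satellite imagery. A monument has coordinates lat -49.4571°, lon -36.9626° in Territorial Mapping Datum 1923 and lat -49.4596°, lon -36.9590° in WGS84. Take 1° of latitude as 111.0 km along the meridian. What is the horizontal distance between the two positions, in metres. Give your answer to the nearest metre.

380 m

Δφ = -49.4596° − -49.4571° = -0.0025°; Δλ = -36.9590° − -36.9626° = +0.0036°.
ΔN = Δφ × 111000 = -277.5 m; ΔE = Δλ × 111000 × cos(-49.4571°) = +0.0036 × 111000 × 0.650017 = 259.7 m.
Distance = √(ΔE² + ΔN²) = √(259.7² + (-277.5)²) = 380.1 m.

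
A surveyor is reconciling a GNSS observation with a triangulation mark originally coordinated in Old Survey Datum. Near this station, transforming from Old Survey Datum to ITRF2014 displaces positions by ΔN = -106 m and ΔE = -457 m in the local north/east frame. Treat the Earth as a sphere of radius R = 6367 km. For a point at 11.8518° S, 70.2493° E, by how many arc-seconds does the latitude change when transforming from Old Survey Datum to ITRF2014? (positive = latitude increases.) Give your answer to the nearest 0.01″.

Δφ = -3.43″

On a sphere of radius R, 1 rad of latitude = R, so Δφ = ΔN / R = -106.0 / 6367000 = -1.6648e-05 rad = -3.434″.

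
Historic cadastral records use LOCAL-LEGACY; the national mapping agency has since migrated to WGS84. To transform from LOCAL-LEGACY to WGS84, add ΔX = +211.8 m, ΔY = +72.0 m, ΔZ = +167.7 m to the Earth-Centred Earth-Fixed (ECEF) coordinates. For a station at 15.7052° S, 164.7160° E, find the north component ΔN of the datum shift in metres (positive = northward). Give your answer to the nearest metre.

The local north axis is (−sin φ cos λ, −sin φ sin λ, cos φ), giving ΔN = -55.304 + 5.138 + 161.439 = 111.27 m.

ΔN = 111 m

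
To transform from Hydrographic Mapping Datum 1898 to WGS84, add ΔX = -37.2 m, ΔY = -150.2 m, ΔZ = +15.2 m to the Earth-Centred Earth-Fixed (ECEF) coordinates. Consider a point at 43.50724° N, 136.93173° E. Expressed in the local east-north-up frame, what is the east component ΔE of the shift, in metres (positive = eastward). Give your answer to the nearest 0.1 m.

ΔE = 135.1 m

The local east axis at (φ, λ) is (−sin λ, cos λ, 0), so ΔE = −sin(136.93173°)·(-37.2) + cos(136.93173°)·(-150.2) = 135.13 m.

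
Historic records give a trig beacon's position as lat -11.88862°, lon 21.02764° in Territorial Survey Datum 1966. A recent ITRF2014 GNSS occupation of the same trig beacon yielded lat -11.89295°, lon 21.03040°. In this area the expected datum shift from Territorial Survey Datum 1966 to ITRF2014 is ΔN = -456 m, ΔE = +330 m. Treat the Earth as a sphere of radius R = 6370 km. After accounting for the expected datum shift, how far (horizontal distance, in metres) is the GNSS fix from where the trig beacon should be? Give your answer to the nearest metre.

39 m

Observed coordinate differences: Δφ = -0.00433°, Δλ = +0.00276°.
Converting to metres (1° lat = 111177 m, cos φ = 0.978550): observed ΔN = -481.4 m, observed ΔE = 300.3 m.
Subtracting the expected shift leaves a residual of -481.4 − (-456) = -25.4 m north and 300.3 − (330) = -29.7 m east.
Residual distance = √((-25.4)² + (-29.7)²) = 39.1 m.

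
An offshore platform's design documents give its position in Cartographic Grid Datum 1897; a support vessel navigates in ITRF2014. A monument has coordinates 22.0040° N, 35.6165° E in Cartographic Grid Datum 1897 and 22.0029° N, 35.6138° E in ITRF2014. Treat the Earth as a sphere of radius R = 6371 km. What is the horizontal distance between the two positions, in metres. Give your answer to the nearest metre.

Δφ = 22.0029° − 22.0040° = -0.0011°; Δλ = 35.6138° − 35.6165° = -0.0027°.
1° along a meridian = πR/180 = 111195 m.
ΔN = Δφ × 111195 = -122.3 m; ΔE = Δλ × 111195 × cos(22.0040°) = -0.0027 × 111195 × 0.927158 = -278.4 m.
Distance = √(ΔE² + ΔN²) = √((-278.4)² + (-122.3)²) = 304.0 m.

304 m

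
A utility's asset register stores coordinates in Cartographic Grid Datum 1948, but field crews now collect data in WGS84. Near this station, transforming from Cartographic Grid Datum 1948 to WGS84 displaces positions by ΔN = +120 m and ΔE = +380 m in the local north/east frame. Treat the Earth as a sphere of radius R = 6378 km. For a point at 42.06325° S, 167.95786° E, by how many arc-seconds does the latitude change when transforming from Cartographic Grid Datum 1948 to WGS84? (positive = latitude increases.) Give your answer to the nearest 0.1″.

On a sphere of radius R, 1 rad of latitude = R, so Δφ = ΔN / R = 120.0 / 6378000 = 1.8815e-05 rad = 3.881″.

Δφ = 3.9″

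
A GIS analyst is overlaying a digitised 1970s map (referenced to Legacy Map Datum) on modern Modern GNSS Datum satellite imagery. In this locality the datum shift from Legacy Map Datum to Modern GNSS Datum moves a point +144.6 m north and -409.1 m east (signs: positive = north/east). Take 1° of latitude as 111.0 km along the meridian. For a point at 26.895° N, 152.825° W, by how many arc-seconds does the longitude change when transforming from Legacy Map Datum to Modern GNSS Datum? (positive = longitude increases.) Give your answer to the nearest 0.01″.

Δλ = -14.88″

At latitude 26.895°, cos φ = 0.891837.
1° of longitude at this latitude = 111.0 × cos φ = 98.99 km, so Δλ = -409.1 / 98993.9 = -0.0041326° = -14.877″.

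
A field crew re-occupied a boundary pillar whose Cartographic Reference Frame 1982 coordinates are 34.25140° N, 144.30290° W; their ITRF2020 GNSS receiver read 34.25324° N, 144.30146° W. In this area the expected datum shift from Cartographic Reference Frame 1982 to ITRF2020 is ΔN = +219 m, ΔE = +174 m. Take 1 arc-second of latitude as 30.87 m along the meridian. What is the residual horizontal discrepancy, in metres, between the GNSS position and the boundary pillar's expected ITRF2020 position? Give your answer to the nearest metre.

Observed coordinate differences: Δφ = +0.00184°, Δλ = +0.00144°.
Converting to metres (1° lat = 111132 m, cos φ = 0.826576): observed ΔN = 204.5 m, observed ΔE = 132.3 m.
Subtracting the expected shift leaves a residual of 204.5 − (219) = -14.5 m north and 132.3 − (174) = -41.7 m east.
Residual distance = √((-14.5)² + (-41.7)²) = 44.2 m.

44 m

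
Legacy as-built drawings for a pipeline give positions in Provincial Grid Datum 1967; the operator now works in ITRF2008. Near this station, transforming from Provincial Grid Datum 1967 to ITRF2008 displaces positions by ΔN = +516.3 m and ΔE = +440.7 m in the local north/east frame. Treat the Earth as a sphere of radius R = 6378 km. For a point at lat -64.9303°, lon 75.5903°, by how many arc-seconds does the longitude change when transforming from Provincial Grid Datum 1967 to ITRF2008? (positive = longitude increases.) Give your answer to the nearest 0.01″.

Δλ = 33.64″

At latitude -64.9303°, cos φ = 0.423720.
One radian of longitude at latitude φ spans R cos φ, so Δλ = ΔE / (R cos φ) = 440.7 / (6378000 × 0.423720) = 1.6307e-04 rad = 33.636″.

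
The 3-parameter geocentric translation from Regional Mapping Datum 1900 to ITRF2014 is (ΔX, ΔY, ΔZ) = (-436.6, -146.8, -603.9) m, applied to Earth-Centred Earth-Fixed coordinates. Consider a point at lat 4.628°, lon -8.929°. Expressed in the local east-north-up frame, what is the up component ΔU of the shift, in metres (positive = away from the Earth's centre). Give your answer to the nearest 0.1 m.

At φ = 4.628°, λ = -8.929°: sin φ = 0.080686, cos φ = 0.996740, sin λ = -0.155210, cos λ = 0.987881.
ΔU = cos φ cos λ·ΔX + cos φ sin λ·ΔY + sin φ·ΔZ = (0.996740)(0.987881)(-436.6) + (0.996740)(-0.155210)(-146.8) + (0.080686)(-603.9) = -455.92 m.

ΔU = -455.9 m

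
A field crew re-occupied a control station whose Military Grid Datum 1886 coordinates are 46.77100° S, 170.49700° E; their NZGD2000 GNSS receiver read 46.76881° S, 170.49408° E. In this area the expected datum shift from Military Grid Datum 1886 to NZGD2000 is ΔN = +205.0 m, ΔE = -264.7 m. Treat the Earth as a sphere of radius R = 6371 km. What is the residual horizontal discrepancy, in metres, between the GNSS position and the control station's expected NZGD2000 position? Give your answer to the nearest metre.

57 m

Observed coordinate differences: Δφ = +0.00219°, Δλ = -0.00292°.
Converting to metres (1° lat = 111195 m, cos φ = 0.684916): observed ΔN = 243.5 m, observed ΔE = -222.4 m.
Subtracting the expected shift leaves a residual of 243.5 − (205.0) = 38.5 m north and -222.4 − (-264.7) = 42.3 m east.
Residual distance = √(38.5² + 42.3²) = 57.2 m.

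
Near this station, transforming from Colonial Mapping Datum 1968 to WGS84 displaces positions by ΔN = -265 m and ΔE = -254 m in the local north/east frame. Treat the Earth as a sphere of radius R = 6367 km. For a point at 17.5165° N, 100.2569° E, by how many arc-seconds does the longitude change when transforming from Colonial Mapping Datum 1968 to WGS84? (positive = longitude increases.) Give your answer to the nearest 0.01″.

Δλ = -8.63″

At latitude 17.5165°, cos φ = 0.953630.
One radian of longitude at latitude φ spans R cos φ, so Δλ = ΔE / (R cos φ) = -254.0 / (6367000 × 0.953630) = -4.1833e-05 rad = -8.629″.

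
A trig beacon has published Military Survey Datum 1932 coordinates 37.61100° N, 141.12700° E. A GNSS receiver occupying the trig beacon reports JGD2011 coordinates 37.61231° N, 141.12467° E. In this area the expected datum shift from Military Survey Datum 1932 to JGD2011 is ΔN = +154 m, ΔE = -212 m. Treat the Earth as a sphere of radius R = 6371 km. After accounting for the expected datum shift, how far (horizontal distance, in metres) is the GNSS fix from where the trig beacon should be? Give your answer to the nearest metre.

11 m

Observed coordinate differences: Δφ = +0.00131°, Δλ = -0.00233°.
Converting to metres (1° lat = 111195 m, cos φ = 0.792172): observed ΔN = 145.7 m, observed ΔE = -205.2 m.
Subtracting the expected shift leaves a residual of 145.7 − (154) = -8.3 m north and -205.2 − (-212) = 6.8 m east.
Residual distance = √((-8.3)² + 6.8²) = 10.7 m.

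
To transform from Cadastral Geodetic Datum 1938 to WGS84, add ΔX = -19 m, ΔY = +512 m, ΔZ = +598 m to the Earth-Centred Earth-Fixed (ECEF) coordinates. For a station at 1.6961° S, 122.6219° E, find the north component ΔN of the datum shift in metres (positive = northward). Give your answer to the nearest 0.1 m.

ΔN = 610.8 m

At φ = -1.6961°, λ = 122.6219°: sin φ = -0.029598, cos φ = 0.999562, sin λ = 0.842246, cos λ = -0.539093.
ΔN = −sin φ cos λ·ΔX − sin φ sin λ·ΔY + cos φ·ΔZ = −(-0.029598)(-0.539093)(-19) − (-0.029598)(0.842246)(512) + (0.999562)(598) = 610.80 m.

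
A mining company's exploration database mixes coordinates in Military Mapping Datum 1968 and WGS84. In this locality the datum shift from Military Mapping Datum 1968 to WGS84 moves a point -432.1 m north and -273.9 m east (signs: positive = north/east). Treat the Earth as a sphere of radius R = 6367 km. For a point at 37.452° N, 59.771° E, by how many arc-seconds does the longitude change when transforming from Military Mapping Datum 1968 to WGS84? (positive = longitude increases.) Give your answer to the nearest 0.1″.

At latitude 37.452°, cos φ = 0.793863.
One radian of longitude at latitude φ spans R cos φ, so Δλ = ΔE / (R cos φ) = -273.9 / (6367000 × 0.793863) = -5.4189e-05 rad = -11.177″.

Δλ = -11.2″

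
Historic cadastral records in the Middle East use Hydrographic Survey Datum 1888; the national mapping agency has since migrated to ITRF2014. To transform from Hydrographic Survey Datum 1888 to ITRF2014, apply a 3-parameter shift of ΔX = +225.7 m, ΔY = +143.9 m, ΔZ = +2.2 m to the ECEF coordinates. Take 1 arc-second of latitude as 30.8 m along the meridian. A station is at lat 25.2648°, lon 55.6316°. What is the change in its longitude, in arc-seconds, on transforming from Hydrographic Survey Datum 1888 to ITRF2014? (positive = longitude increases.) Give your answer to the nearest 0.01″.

sin φ = 0.426802, cos φ = 0.904345, sin λ = 0.825425, cos λ = 0.564512.
East component: ΔE = −sin λ·ΔX + cos λ·ΔY = −(0.825425)(225.7) + (0.564512)(143.9) = -105.07 m.
1° of latitude spans 3600 × 30.80 = 110880 m; at latitude φ, 1° of longitude spans that × cos φ = 100273.8 m, so Δλ = -105.07 / 100273.8 × 3600 = -3.772″.

Δλ = -3.77″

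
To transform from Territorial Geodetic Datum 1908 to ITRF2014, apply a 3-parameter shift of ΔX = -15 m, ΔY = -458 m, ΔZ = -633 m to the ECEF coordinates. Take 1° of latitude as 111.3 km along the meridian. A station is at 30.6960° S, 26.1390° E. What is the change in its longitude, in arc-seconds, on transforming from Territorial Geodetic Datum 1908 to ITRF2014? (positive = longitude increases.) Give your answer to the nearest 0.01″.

Δλ = -15.22″

sin φ = -0.510483, cos φ = 0.859888, sin λ = 0.440550, cos λ = 0.897728.
East component: ΔE = −sin λ·ΔX + cos λ·ΔY = −(0.440550)(-15) + (0.897728)(-458) = -404.55 m.
1° of latitude spans 111300 m; at latitude φ, 1° of longitude spans that × cos φ = 95705.5 m, so Δλ = -404.55 / 95705.5 × 3600 = -15.217″.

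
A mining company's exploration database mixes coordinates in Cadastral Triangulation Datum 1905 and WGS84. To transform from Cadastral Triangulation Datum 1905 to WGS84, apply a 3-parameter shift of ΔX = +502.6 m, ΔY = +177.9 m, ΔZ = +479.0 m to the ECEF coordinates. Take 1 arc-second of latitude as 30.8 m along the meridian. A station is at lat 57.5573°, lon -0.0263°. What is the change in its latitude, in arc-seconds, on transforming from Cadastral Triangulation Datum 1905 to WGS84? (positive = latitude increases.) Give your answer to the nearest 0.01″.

sin φ = 0.843928, cos φ = 0.536456, sin λ = -0.000459, cos λ = 1.000000.
North component: ΔN = −sin φ cos λ·ΔX − sin φ sin λ·ΔY + cos φ·ΔZ = −(0.843928)(1.000000)(502.6) − (0.843928)(-0.000459)(177.9) + (0.536456)(479.0) = -167.13 m.
1° of latitude spans 3600 × 30.80 = 110880 m, so Δφ = -167.13 / 110880 × 3600 = -5.426″.

Δφ = -5.43″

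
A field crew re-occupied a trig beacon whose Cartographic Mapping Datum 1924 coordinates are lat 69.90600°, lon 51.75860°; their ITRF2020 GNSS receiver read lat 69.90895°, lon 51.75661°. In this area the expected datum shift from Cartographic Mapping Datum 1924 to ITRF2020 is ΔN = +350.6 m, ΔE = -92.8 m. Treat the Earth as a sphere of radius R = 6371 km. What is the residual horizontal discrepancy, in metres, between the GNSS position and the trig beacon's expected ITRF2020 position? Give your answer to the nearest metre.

Observed coordinate differences: Δφ = +0.00295°, Δλ = -0.00199°.
Converting to metres (1° lat = 111195 m, cos φ = 0.343561): observed ΔN = 328.0 m, observed ΔE = -76.0 m.
Subtracting the expected shift leaves a residual of 328.0 − (350.6) = -22.6 m north and -76.0 − (-92.8) = 16.8 m east.
Residual distance = √((-22.6)² + 16.8²) = 28.1 m.

28 m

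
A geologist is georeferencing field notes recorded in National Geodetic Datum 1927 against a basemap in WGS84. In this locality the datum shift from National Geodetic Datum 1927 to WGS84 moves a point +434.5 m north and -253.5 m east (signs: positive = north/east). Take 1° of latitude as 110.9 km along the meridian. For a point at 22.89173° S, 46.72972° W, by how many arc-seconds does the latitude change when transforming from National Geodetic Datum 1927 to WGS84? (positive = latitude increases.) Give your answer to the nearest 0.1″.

Δφ = 14.1″

1° of latitude = 110.9 km, so Δφ = 434.5 / 110900 = 0.0039179° = 14.105″.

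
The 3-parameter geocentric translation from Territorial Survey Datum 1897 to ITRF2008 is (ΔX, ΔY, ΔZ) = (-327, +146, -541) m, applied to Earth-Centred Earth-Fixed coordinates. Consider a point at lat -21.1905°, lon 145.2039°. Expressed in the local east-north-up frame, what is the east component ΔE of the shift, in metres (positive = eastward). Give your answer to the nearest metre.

ΔE = 67 m

The local east axis at (φ, λ) is (−sin λ, cos λ, 0), so ΔE = −sin(145.2039°)·(-327) + cos(145.2039°)·146 = 66.71 m.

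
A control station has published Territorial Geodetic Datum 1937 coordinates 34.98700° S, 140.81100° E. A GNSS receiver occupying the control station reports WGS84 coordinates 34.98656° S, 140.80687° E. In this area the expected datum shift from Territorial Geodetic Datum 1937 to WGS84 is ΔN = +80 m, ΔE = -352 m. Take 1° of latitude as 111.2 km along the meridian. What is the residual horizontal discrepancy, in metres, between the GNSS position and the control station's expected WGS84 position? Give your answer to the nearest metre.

39 m

Observed coordinate differences: Δφ = +0.00044°, Δλ = -0.00413°.
Converting to metres (1° lat = 111200 m, cos φ = 0.819282): observed ΔN = 48.9 m, observed ΔE = -376.3 m.
Subtracting the expected shift leaves a residual of 48.9 − (80) = -31.1 m north and -376.3 − (-352) = -24.3 m east.
Residual distance = √((-31.1)² + (-24.3)²) = 39.4 m.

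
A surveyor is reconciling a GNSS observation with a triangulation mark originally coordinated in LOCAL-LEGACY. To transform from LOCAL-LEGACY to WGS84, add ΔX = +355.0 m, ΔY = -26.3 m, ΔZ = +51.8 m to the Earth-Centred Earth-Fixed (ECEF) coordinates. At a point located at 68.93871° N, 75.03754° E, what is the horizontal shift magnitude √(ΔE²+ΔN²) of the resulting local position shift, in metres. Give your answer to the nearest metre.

At φ = 68.93871°, λ = 75.03754°: sin φ = 0.933197, cos φ = 0.359366, sin λ = 0.966095, cos λ = 0.258186.
ΔE = −sin λ·ΔX + cos λ·ΔY = −(0.966095)·(355.0) + (0.258186)·(-26.3) = -349.75 m.
ΔN = −sin φ cos λ·ΔX − sin φ sin λ·ΔY + cos φ·ΔZ = −(0.933197)(0.258186)(355.0) − (0.933197)(0.966095)(-26.3) + (0.359366)(51.8) = -43.21 m.
Horizontal magnitude = √(ΔE² + ΔN²) = √((-349.75)² + (-43.21)²) = 352.41 m.

352 m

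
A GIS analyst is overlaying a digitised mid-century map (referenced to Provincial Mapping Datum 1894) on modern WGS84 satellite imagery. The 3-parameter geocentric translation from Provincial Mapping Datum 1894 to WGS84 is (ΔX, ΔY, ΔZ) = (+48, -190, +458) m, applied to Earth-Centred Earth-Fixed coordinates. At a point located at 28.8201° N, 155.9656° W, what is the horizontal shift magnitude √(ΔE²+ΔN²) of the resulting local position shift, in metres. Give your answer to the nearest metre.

431 m

At φ = 28.8201°, λ = -155.9656°: sin φ = 0.482061, cos φ = 0.876138, sin λ = -0.407285, cos λ = -0.913301.
ΔE = −sin λ·ΔX + cos λ·ΔY = −(-0.407285)·(48) + (-0.913301)·(-190) = 193.08 m.
ΔN = −sin φ cos λ·ΔX − sin φ sin λ·ΔY + cos φ·ΔZ = −(0.482061)(-0.913301)(48) − (0.482061)(-0.407285)(-190) + (0.876138)(458) = 385.10 m.
Horizontal magnitude = √(ΔE² + ΔN²) = √(193.08² + 385.10²) = 430.79 m.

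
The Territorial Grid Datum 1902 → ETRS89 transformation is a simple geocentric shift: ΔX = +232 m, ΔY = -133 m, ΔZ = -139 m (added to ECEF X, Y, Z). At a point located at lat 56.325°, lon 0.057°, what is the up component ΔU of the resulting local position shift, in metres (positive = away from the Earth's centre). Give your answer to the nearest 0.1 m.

ΔU = 12.9 m

At φ = 56.325°, λ = 0.057°: sin φ = 0.832196, cos φ = 0.554481, sin λ = 0.000995, cos λ = 1.000000.
ΔU = cos φ cos λ·ΔX + cos φ sin λ·ΔY + sin φ·ΔZ = (0.554481)(1.000000)(232) + (0.554481)(0.000995)(-133) + (0.832196)(-139) = 12.89 m.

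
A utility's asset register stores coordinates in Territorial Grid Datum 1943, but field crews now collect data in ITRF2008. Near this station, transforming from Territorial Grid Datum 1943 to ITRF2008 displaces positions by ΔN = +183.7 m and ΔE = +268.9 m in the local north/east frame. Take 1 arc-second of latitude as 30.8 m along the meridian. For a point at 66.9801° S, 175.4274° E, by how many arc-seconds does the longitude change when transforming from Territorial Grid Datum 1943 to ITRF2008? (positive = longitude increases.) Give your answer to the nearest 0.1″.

At latitude -66.9801°, cos φ = 0.391051.
1″ of longitude at this latitude = 30.80 × cos φ = 12.0444 m, so Δλ = 268.9 / 12.0444 = 22.326″.

Δλ = 22.3″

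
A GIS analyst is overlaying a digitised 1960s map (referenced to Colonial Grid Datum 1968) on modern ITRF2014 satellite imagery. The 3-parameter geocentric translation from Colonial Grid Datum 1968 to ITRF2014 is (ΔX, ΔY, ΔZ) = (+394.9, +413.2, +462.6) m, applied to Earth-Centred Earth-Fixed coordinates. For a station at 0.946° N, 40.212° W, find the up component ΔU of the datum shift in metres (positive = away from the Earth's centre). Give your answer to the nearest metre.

The local up (radial) axis is (cos φ cos λ, cos φ sin λ, sin φ), giving ΔU = 301.529 − 266.733 + 7.638 = 42.43 m.

ΔU = 42 m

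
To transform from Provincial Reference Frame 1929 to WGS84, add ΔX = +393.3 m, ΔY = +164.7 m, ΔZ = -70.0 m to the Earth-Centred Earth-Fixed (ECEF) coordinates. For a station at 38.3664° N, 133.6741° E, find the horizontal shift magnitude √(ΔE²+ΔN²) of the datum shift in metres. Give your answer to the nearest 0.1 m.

400.2 m

At φ = 38.3664°, λ = 133.6741°: sin φ = 0.620688, cos φ = 0.784058, sin λ = 0.723279, cos λ = -0.690556.
ΔE = −sin λ·ΔX + cos λ·ΔY = −(0.723279)·(393.3) + (-0.690556)·(164.7) = -398.20 m.
ΔN = −sin φ cos λ·ΔX − sin φ sin λ·ΔY + cos φ·ΔZ = −(0.620688)(-0.690556)(393.3) − (0.620688)(0.723279)(164.7) + (0.784058)(-70.0) = 39.75 m.
Horizontal magnitude = √(ΔE² + ΔN²) = √((-398.20)² + 39.75²) = 400.18 m.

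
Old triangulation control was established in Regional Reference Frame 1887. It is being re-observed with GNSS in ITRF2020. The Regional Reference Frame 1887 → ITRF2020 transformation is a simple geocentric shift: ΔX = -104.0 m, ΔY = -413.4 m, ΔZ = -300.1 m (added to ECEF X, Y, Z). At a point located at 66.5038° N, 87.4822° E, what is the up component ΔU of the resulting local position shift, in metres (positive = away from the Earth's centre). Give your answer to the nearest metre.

ΔU = -442 m

At φ = 66.5038°, λ = 87.4822°: sin φ = 0.917087, cos φ = 0.398688, sin λ = 0.999035, cos λ = 0.043930.
ΔU = cos φ cos λ·ΔX + cos φ sin λ·ΔY + sin φ·ΔZ = (0.398688)(0.043930)(-104.0) + (0.398688)(0.999035)(-413.4) + (0.917087)(-300.1) = -441.70 m.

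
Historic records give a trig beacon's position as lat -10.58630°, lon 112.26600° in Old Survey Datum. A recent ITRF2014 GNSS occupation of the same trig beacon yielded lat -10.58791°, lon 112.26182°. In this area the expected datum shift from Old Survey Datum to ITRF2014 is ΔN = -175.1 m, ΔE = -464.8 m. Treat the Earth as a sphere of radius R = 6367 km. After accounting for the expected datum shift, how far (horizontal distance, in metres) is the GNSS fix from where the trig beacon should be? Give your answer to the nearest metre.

Observed coordinate differences: Δφ = -0.00161°, Δλ = -0.00418°.
Converting to metres (1° lat = 111125 m, cos φ = 0.982979): observed ΔN = -178.9 m, observed ΔE = -456.6 m.
Subtracting the expected shift leaves a residual of -178.9 − (-175.1) = -3.8 m north and -456.6 − (-464.8) = 8.2 m east.
Residual distance = √((-3.8)² + 8.2²) = 9.0 m.

9 m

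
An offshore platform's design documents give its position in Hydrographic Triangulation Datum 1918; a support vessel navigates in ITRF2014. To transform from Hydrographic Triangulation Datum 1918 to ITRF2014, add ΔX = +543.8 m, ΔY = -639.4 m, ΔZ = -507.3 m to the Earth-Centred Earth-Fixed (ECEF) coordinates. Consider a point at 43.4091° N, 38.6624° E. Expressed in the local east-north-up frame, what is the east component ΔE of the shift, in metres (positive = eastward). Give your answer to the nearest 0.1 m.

ΔE = -839.0 m

The local east axis at (φ, λ) is (−sin λ, cos λ, 0), so ΔE = −sin(38.6624°)·543.8 + cos(38.6624°)·(-639.4) = -839.00 m.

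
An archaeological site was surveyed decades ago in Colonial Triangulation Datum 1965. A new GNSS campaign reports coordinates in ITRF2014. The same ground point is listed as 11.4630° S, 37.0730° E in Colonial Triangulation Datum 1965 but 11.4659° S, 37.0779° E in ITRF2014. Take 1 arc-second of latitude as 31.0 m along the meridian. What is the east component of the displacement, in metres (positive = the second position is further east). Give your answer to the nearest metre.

ΔE = 536 m

Δφ = -11.4659° − -11.4630° = -0.0029°; Δλ = 37.0779° − 37.0730° = +0.0049°.
1° of latitude = 3600 × 31.00 = 111600 m.
ΔN = Δφ × 111600 = -323.6 m; ΔE = Δλ × 111600 × cos(-11.4630°) = +0.0049 × 111600 × 0.980053 = 535.9 m.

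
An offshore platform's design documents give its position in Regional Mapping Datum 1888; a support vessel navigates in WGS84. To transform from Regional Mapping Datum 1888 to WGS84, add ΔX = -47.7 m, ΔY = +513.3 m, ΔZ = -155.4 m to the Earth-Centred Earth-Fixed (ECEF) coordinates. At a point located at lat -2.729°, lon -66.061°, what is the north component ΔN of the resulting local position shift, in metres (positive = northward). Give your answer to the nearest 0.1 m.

ΔN = -178.5 m

The local north axis is (−sin φ cos λ, −sin φ sin λ, cos φ), giving ΔN = -0.922 − 22.337 − 155.224 = -178.48 m.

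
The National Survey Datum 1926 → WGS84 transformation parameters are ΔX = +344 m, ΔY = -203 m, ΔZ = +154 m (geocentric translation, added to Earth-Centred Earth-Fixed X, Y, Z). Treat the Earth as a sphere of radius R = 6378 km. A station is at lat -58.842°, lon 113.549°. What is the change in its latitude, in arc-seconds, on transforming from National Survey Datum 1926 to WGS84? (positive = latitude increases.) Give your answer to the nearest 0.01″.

sin φ = -0.855744, cos φ = 0.517400, sin λ = 0.916719, cos λ = -0.399533.
North component: ΔN = −sin φ cos λ·ΔX − sin φ sin λ·ΔY + cos φ·ΔZ = −(-0.855744)(-0.399533)(344) − (-0.855744)(0.916719)(-203) + (0.517400)(154) = -197.18 m.
1° of latitude spans πR/180 = 111317 m, so Δφ = -197.18 / 111317 × 3600 = -6.377″.

Δφ = -6.38″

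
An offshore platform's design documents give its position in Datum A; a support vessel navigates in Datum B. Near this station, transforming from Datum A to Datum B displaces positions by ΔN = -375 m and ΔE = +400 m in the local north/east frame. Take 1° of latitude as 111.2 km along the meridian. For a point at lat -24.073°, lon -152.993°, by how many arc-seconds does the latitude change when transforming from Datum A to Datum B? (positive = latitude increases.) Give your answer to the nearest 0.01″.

1° of latitude = 111.2 km, so Δφ = -375.0 / 111200 = -0.0033723° = -12.140″.

Δφ = -12.14″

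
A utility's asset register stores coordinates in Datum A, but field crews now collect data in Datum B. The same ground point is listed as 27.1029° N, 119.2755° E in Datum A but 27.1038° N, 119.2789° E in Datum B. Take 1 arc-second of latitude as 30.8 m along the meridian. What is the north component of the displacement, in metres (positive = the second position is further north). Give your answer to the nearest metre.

ΔN = 100 m

Δφ = 27.1038° − 27.1029° = +0.0009°; Δλ = 119.2789° − 119.2755° = +0.0034°.
1° of latitude = 3600 × 30.80 = 110880 m.
ΔN = Δφ × 110880 = 99.8 m; ΔE = Δλ × 110880 × cos(27.1029°) = +0.0034 × 110880 × 0.890190 = 335.6 m.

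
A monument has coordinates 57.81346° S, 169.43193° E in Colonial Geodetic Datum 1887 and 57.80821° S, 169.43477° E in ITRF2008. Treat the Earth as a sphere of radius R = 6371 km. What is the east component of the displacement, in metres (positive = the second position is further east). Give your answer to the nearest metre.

Δφ = -57.80821° − -57.81346° = +0.00525°; Δλ = 169.43477° − 169.43193° = +0.00284°.
1° along a meridian = πR/180 = 111195 m.
ΔN = Δφ × 111195 = 583.8 m; ΔE = Δλ × 111195 × cos(-57.81346°) = +0.00284 × 111195 × 0.532677 = 168.2 m.

ΔE = 168 m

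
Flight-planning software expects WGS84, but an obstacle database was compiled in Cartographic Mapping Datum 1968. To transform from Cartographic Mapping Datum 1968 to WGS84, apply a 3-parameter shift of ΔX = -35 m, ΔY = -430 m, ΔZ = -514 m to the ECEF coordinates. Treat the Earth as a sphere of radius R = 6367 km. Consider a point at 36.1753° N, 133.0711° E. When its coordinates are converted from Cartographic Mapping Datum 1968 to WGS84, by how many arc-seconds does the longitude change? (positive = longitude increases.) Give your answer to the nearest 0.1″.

sin φ = 0.590258, cos φ = 0.807215, sin λ = 0.730507, cos λ = -0.682905.
East component: ΔE = −sin λ·ΔX + cos λ·ΔY = −(0.730507)(-35) + (-0.682905)(-430) = 319.22 m.
1° of latitude spans πR/180 = 111125 m; at latitude φ, 1° of longitude spans that × cos φ = 89701.8 m, so Δλ = 319.22 / 89701.8 × 3600 = 12.811″.

Δλ = 12.8″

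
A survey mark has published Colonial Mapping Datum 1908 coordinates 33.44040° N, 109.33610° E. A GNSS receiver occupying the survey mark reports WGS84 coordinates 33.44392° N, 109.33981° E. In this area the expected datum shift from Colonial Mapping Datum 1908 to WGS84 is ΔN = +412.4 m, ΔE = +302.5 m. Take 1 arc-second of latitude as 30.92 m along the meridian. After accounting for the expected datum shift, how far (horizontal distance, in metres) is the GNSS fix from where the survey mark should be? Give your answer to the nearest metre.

Observed coordinate differences: Δφ = +0.00352°, Δλ = +0.00371°.
Converting to metres (1° lat = 111312 m, cos φ = 0.834460): observed ΔN = 391.8 m, observed ΔE = 344.6 m.
Subtracting the expected shift leaves a residual of 391.8 − (412.4) = -20.6 m north and 344.6 − (302.5) = 42.1 m east.
Residual distance = √((-20.6)² + 42.1²) = 46.9 m.

47 m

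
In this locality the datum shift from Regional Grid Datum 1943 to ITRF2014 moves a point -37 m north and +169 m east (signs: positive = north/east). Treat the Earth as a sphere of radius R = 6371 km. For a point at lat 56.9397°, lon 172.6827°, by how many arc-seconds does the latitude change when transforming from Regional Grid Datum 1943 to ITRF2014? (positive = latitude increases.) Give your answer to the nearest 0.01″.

On a sphere of radius R, 1 rad of latitude = R, so Δφ = ΔN / R = -37.0 / 6371000 = -5.8076e-06 rad = -1.198″.

Δφ = -1.20″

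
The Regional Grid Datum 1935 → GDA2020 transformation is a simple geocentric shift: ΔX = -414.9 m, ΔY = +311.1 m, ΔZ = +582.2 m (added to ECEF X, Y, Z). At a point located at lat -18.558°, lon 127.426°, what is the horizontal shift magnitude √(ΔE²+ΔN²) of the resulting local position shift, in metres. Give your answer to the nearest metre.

725 m

At φ = -18.558°, λ = 127.426°: sin φ = -0.318264, cos φ = 0.948002, sin λ = 0.794139, cos λ = -0.607736.
ΔE = −sin λ·ΔX + cos λ·ΔY = −(0.794139)·(-414.9) + (-0.607736)·(311.1) = 140.42 m.
ΔN = −sin φ cos λ·ΔX − sin φ sin λ·ΔY + cos φ·ΔZ = −(-0.318264)(-0.607736)(-414.9) − (-0.318264)(0.794139)(311.1) + (0.948002)(582.2) = 710.81 m.
Horizontal magnitude = √(ΔE² + ΔN²) = √(140.42² + 710.81²) = 724.54 m.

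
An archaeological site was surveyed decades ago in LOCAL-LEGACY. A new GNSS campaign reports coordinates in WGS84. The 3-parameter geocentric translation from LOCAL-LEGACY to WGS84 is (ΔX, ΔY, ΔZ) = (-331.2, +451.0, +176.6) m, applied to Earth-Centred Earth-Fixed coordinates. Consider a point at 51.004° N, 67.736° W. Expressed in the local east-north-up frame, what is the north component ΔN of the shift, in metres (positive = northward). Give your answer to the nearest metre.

The local north axis is (−sin φ cos λ, −sin φ sin λ, cos φ), giving ΔN = 97.524 + 324.381 + 111.128 = 533.03 m.

ΔN = 533 m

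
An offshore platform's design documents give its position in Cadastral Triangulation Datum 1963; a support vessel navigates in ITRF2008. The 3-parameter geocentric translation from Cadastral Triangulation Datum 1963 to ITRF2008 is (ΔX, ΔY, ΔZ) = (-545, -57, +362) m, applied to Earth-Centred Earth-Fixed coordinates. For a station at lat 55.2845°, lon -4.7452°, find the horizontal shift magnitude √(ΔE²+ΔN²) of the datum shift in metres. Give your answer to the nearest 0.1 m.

The local east axis at (φ, λ) is (−sin λ, cos λ, 0), so ΔE = −sin(-4.7452°)·(-545) + cos(-4.7452°)·(-57) = -101.89 m.
The local north axis is (−sin φ cos λ, −sin φ sin λ, cos φ), giving ΔN = 446.449 − 3.876 + 206.160 = 648.73 m.
Horizontal magnitude = √(ΔE² + ΔN²) = √((-101.89)² + 648.73²) = 656.69 m.

656.7 m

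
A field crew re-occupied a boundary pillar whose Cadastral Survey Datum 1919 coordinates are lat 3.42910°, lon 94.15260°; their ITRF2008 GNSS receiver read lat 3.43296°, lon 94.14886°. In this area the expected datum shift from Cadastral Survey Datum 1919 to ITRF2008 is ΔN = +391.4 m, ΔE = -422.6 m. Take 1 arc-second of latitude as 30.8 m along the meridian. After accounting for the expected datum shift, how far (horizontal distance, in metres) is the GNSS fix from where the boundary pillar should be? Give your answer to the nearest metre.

38 m

Observed coordinate differences: Δφ = +0.00386°, Δλ = -0.00374°.
Converting to metres (1° lat = 110880 m, cos φ = 0.998210): observed ΔN = 428.0 m, observed ΔE = -413.9 m.
Subtracting the expected shift leaves a residual of 428.0 − (391.4) = 36.6 m north and -413.9 − (-422.6) = 8.7 m east.
Residual distance = √(36.6² + 8.7²) = 37.6 m.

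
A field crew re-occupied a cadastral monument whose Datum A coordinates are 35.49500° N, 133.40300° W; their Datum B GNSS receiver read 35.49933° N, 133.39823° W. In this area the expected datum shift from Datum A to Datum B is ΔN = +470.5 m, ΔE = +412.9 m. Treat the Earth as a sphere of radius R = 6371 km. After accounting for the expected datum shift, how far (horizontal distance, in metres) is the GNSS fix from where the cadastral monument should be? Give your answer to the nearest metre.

Observed coordinate differences: Δφ = +0.00433°, Δλ = +0.00477°.
Converting to metres (1° lat = 111195 m, cos φ = 0.814166): observed ΔN = 481.5 m, observed ΔE = 431.8 m.
Subtracting the expected shift leaves a residual of 481.5 − (470.5) = 11.0 m north and 431.8 − (412.9) = 18.9 m east.
Residual distance = √(11.0² + 18.9²) = 21.9 m.

22 m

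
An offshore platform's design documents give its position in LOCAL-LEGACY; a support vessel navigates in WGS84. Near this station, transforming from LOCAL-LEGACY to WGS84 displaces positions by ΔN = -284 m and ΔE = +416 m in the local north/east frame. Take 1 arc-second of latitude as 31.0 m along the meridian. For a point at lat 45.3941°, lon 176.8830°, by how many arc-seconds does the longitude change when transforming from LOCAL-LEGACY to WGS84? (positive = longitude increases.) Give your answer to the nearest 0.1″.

Δλ = 19.1″

At latitude 45.3941°, cos φ = 0.702226.
1″ of longitude at this latitude = 31.00 × cos φ = 21.7690 m, so Δλ = 416.0 / 21.7690 = 19.110″.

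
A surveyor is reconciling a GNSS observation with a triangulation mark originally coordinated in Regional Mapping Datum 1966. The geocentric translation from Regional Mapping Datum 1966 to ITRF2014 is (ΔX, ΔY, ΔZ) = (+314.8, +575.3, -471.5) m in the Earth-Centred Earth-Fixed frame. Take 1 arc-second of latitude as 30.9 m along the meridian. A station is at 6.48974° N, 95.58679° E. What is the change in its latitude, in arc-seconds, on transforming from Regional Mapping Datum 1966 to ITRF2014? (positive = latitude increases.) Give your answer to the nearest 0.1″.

sin φ = 0.113025, cos φ = 0.993592, sin λ = 0.995250, cos λ = -0.097353.
North component: ΔN = −sin φ cos λ·ΔX − sin φ sin λ·ΔY + cos φ·ΔZ = −(0.113025)(-0.097353)(314.8) − (0.113025)(0.995250)(575.3) + (0.993592)(-471.5) = -529.73 m.
1° of latitude spans 3600 × 30.90 = 111240 m, so Δφ = -529.73 / 111240 × 3600 = -17.143″.

Δφ = -17.1″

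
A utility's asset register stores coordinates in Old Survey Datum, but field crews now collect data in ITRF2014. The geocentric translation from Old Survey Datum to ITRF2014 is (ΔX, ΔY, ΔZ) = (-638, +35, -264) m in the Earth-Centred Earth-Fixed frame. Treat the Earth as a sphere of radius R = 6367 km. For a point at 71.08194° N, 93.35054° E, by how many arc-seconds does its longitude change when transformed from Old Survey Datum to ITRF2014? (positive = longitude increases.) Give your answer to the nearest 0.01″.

Δλ = 63.44″

sin φ = 0.945983, cos φ = 0.324216, sin λ = 0.998291, cos λ = -0.058445.
East component: ΔE = −sin λ·ΔX + cos λ·ΔY = −(0.998291)(-638) + (-0.058445)(35) = 634.86 m.
1° of latitude spans πR/180 = 111125 m; at latitude φ, 1° of longitude spans that × cos φ = 36028.5 m, so Δλ = 634.86 / 36028.5 × 3600 = 63.436″.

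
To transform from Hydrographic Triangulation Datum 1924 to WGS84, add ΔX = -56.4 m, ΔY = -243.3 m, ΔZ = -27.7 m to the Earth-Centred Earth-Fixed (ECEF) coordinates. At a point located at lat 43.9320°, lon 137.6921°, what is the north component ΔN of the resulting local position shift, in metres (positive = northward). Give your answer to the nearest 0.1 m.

The local north axis is (−sin φ cos λ, −sin φ sin λ, cos φ), giving ΔN = -28.939 + 113.623 − 19.949 = 64.74 m.

ΔN = 64.7 m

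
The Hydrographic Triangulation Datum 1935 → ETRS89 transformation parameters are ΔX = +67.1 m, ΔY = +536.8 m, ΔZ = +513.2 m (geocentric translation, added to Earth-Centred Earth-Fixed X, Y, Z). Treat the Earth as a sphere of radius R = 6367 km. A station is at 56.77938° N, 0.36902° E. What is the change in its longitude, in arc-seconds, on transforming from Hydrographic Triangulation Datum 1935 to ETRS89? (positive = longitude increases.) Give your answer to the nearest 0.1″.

Δλ = 31.7″

sin φ = 0.836567, cos φ = 0.547864, sin λ = 0.006441, cos λ = 0.999979.
East component: ΔE = −sin λ·ΔX + cos λ·ΔY = −(0.006441)(67.1) + (0.999979)(536.8) = 536.36 m.
1° of latitude spans πR/180 = 111125 m; at latitude φ, 1° of longitude spans that × cos φ = 60881.5 m, so Δλ = 536.36 / 60881.5 × 3600 = 31.715″.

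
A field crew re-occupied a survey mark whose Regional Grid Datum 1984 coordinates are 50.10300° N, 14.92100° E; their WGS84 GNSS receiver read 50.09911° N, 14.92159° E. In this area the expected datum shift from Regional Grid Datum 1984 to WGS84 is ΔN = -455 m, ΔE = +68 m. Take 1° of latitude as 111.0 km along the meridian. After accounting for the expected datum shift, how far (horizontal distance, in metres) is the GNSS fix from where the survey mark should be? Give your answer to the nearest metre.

Observed coordinate differences: Δφ = -0.00389°, Δλ = +0.00059°.
Converting to metres (1° lat = 111000 m, cos φ = 0.641409): observed ΔN = -431.8 m, observed ΔE = 42.0 m.
Subtracting the expected shift leaves a residual of -431.8 − (-455) = 23.2 m north and 42.0 − (68) = -26.0 m east.
Residual distance = √(23.2² + (-26.0)²) = 34.8 m.

35 m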